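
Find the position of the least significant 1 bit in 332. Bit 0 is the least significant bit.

2

332 = 101001100
Trailing zeros: 2, so the lowest set bit is bit 2 (value 4).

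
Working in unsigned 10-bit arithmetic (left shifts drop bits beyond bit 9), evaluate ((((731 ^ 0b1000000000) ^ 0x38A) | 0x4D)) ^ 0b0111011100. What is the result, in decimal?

731 = 1011011011
0b1000000000 = 1000000000
→ ^ → 0011011011 = 219
0x38A = 1110001010
→ ^ → 1101010001 = 849
0x4D = 0001001101
→ | → 1101011101 = 861
0b0111011100 = 0111011100
→ ^ → 1010000001 = 641

641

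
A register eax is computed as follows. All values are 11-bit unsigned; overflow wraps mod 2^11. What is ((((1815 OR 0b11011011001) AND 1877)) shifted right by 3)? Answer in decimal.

1815 = 11100010111
0b11011011001 = 11011011001
→ OR → 11111011111 = 2015
1877 = 11101010101
→ AND → 11101010101 = 1877
→ shifted right by 3 → 00011101010 = 234

234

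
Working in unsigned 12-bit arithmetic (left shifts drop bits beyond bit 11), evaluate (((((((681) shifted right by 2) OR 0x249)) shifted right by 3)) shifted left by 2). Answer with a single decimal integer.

681 = 001010101001
→ shifted right by 2 → 000010101010 = 170
0x249 = 001001001001
→ OR → 001011101011 = 747
→ shifted right by 3 → 000001011101 = 93
→ shifted left by 2 (mod 2^12) → 000101110100 = 372

372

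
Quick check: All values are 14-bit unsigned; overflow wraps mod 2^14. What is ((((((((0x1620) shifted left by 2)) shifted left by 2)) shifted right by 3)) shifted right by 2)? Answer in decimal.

0x1620 = 01011000100000
→ shifted left by 2 (mod 2^14) → 01100010000000 = 6272
→ shifted left by 2 (mod 2^14) → 10001000000000 = 8704
→ shifted right by 3 → 00010001000000 = 1088
→ shifted right by 2 → 00000100010000 = 272

272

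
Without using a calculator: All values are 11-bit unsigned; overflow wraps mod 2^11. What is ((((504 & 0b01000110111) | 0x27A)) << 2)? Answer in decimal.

488

504 = 00111111000
0b01000110111 = 01000110111
→ & → 00000110000 = 48
0x27A = 01001111010
→ | → 01001111010 = 634
→ << 2 (mod 2^11) → 00111101000 = 488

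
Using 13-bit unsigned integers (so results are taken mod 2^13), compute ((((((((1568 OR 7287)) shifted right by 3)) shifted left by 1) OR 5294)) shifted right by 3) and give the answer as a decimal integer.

759

1568 = 0011000100000
7287 = 1110001110111
→ OR → 1111001110111 = 7799
→ shifted right by 3 → 0001111001110 = 974
→ shifted left by 1 (mod 2^13) → 0011110011100 = 1948
5294 = 1010010101110
→ OR → 1011110111110 = 6078
→ shifted right by 3 → 0001011110111 = 759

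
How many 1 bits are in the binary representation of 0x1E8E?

0x1E8E = 1111010001110
Count the 1s: 1 + 1 + 1 + 1 + 1 + 1 + 1 + 1 = 8

8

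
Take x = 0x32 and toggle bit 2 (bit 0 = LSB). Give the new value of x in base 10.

54

x = 00110010
bit 2 is currently 0; toggle it via x ^ (1 << 2) = x ^ 4
→ 00110110 = 54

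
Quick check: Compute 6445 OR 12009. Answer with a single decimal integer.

16365

6445 = 01100100101101
12009 = 10111011101001
 OR → 11111111101101 = 16365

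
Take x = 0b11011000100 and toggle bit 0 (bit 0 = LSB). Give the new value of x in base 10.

1733

x = 11011000100
bit 0 is currently 0; toggle it via x ^ (1 << 0) = x ^ 1
→ 11011000101 = 1733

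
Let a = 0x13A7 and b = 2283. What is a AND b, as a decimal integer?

163

0x13A7 = 1001110100111
2283 = 0100011101011
AND → 0000010100011 = 163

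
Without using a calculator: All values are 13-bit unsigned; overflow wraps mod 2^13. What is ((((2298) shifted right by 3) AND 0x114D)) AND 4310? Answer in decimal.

4

2298 = 0100011111010
→ shifted right by 3 → 0000100011111 = 287
0x114D = 1000101001101
→ AND → 0000100001101 = 269
4310 = 1000011010110
→ AND → 0000000000100 = 4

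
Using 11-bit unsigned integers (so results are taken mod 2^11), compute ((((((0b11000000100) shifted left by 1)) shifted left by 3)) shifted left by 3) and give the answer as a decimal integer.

0b11000000100 = 11000000100
→ shifted left by 1 (mod 2^11) → 10000001000 = 1032
→ shifted left by 3 (mod 2^11) → 00001000000 = 64
→ shifted left by 3 (mod 2^11) → 01000000000 = 512

512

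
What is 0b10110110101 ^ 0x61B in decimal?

a = 10110110101
0x61B = 11000011011
XOR → 01110101110 = 942

942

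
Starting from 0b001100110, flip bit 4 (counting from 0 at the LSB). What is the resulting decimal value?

x = 001100110
bit 4 is currently 0; toggle it via x ^ (1 << 4) = x ^ 16
→ 001110110 = 118

118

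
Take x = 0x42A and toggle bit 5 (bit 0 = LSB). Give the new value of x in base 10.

x = 0010000101010
bit 5 is currently 1; toggle it via x ^ (1 << 5) = x ^ 32
→ 0010000001010 = 1034

1034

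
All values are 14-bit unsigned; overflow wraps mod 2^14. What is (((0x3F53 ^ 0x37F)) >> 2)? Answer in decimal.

0x3F53 = 11111101010011
0x37F = 00001101111111
→ ^ → 11110000101100 = 15404
→ >> 2 → 00111100001011 = 3851

3851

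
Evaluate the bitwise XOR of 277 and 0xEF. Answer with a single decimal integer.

506

277 = 100010101
0xEF = 011101111
XOR → 111111010 = 506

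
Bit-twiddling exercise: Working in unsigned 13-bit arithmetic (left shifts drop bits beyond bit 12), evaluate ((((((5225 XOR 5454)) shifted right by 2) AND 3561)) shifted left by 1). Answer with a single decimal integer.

146

5225 = 1010001101001
5454 = 1010101001110
→ XOR → 0000100100111 = 295
→ shifted right by 2 → 0000001001001 = 73
3561 = 0110111101001
→ AND → 0000001001001 = 73
→ shifted left by 1 (mod 2^13) → 0000010010010 = 146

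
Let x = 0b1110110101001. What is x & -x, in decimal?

x = 1110110101001 = 7593
-x (two's complement) = …0001001010111
AND   = 0000000000001 = 1
(x & -x isolates the lowest set bit of x.)

1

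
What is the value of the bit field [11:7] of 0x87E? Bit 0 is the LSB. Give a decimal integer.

16

v = 100001111110
Shift right by 7: 10000
Mask low 5 bits: 10000 = 16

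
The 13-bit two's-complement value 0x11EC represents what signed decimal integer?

-3604

pattern = 1000111101100 (MSB is 1 ⇒ negative)
Invert: 0111000010011, add 1 → 0111000010100 = 3604, so the value is -3604.
(Equivalently: 4588 - 2^13 = 4588 - 8192 = -3604.)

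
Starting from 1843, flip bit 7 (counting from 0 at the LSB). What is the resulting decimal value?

x = 11100110011
bit 7 is currently 0; toggle it via x ^ (1 << 7) = x ^ 128
→ 11110110011 = 1971

1971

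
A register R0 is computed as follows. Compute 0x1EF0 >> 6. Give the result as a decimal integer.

123

0x1EF0 = 1111011110000
shift right by 6 → 0000001111011 = 123
(equivalently, floor(7920 / 64))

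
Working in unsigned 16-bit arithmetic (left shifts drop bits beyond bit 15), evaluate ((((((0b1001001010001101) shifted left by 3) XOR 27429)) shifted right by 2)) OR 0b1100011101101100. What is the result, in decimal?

0b1001001010001101 = 1001001010001101
→ shifted left by 3 (mod 2^16) → 1001010001101000 = 37992
27429 = 0110101100100101
→ XOR → 1111111101001101 = 65357
→ shifted right by 2 → 0011111111010011 = 16339
0b1100011101101100 = 1100011101101100
→ OR → 1111111111111111 = 65535

65535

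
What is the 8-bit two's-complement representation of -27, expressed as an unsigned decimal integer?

229

27 in 8 bits: 00011011
Invert: 11100100
Add 1:  11100101 = 229
(Check: 2^8 - 27 = 256 - 27 = 229.)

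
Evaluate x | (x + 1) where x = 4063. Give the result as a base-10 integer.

x = 111111011111 = 4063
x + 1 = 111111100000
OR    = 111111111111 = 4095
(x | (x + 1) sets the lowest cleared bit.)

4095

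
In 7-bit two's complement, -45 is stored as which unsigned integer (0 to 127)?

83

45 in 7 bits: 0101101
Invert: 1010010
Add 1:  1010011 = 83
(Check: 2^7 - 45 = 128 - 45 = 83.)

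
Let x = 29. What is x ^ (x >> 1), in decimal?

x = 11101 = 29
x>>1 = 01110
XOR  = 10011 = 19
(x ^ (x >> 1) gives the standard binary-reflected Gray code of x.)

19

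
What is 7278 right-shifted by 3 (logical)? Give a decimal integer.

7278 = 1110001101110
shift right by 3 → 0001110001101 = 909
(equivalently, floor(7278 / 8))

909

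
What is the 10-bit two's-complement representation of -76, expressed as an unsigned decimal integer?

948

76 in 10 bits: 0001001100
Invert: 1110110011
Add 1:  1110110100 = 948
(Check: 2^10 - 76 = 1024 - 76 = 948.)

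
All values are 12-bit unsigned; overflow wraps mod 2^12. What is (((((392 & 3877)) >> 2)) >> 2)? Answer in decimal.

16

392 = 000110001000
3877 = 111100100101
→ & → 000100000000 = 256
→ >> 2 → 000001000000 = 64
→ >> 2 → 000000010000 = 16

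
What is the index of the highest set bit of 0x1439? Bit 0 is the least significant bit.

0x1439 = 1010000111001
The topmost 1 is at position 12 (since 2^12 = 4096 ≤ 5177 < 8192).

12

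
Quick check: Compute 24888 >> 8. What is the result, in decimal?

24888 = 110000100111000
shift right by 8 → 000000001100001 = 97
(equivalently, floor(24888 / 256))

97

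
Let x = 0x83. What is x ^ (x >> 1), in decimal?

x = 10000011 = 131
x>>1 = 01000001
XOR  = 11000010 = 194
(x ^ (x >> 1) gives the standard binary-reflected Gray code of x.)

194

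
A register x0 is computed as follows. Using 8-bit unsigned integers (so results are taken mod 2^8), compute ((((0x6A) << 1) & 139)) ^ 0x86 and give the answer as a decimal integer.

0x6A = 01101010
→ << 1 (mod 2^8) → 11010100 = 212
139 = 10001011
→ & → 10000000 = 128
0x86 = 10000110
→ ^ → 00000110 = 6

6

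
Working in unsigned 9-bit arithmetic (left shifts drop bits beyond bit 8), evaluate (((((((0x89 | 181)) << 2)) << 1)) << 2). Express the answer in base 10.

0x89 = 010001001
181 = 010110101
→ | → 010111101 = 189
→ << 2 (mod 2^9) → 011110100 = 244
→ << 1 (mod 2^9) → 111101000 = 488
→ << 2 (mod 2^9) → 110100000 = 416

416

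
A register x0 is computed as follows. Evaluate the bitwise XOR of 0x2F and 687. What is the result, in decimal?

640

0x2F = 0000101111
687 = 1010101111
XOR → 1010000000 = 640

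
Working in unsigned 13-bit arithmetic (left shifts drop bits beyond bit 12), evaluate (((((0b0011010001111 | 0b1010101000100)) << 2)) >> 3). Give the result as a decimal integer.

0b0011010001111 = 0011010001111
0b1010101000100 = 1010101000100
→ | → 1011111001111 = 6095
→ << 2 (mod 2^13) → 1111100111100 = 7996
→ >> 3 → 0001111100111 = 999

999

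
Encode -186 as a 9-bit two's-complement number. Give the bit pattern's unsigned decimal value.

326

186 in 9 bits: 010111010
Invert: 101000101
Add 1:  101000110 = 326
(Check: 2^9 - 186 = 512 - 186 = 326.)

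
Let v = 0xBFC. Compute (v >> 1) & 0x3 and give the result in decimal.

v = 0101111111100
Shift right by 1: 010111111110
Mask low 2 bits: 10 = 2

2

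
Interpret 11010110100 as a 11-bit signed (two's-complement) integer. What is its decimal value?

pattern = 11010110100 (MSB is 1 ⇒ negative)
Invert: 00101001011, add 1 → 00101001100 = 332, so the value is -332.
(Equivalently: 1716 - 2^11 = 1716 - 2048 = -332.)

-332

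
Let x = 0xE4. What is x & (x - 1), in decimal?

x = 11100100 = 228
x - 1 = 11100011
AND   = 11100000 = 224
(x & (x - 1) clears the lowest set bit of x.)

224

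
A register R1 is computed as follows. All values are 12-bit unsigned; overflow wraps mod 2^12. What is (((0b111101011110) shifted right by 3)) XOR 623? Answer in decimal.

0b111101011110 = 111101011110
→ shifted right by 3 → 000111101011 = 491
623 = 001001101111
→ XOR → 001110000100 = 900

900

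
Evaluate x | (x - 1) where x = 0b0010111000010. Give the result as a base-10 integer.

1475

x = 10111000010 = 1474
x - 1 = 10111000001
OR    = 10111000011 = 1475
(x | (x - 1) sets all bits below the lowest set bit.)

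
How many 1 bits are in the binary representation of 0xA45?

5

0xA45 = 101001000101
Count the 1s: 1 + 1 + 1 + 1 + 1 = 5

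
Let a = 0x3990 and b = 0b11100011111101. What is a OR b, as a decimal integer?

0x3990 = 11100110010000
b = 11100011111101
 OR → 11100111111101 = 14845

14845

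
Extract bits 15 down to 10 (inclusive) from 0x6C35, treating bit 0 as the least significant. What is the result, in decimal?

27

v = 0110110000110101
Shift right by 10: 011011
Mask low 6 bits: 011011 = 27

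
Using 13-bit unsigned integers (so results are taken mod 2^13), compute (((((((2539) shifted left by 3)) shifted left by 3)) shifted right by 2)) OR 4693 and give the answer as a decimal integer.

5877

2539 = 0100111101011
→ shifted left by 3 (mod 2^13) → 0111101011000 = 3928
→ shifted left by 3 (mod 2^13) → 1101011000000 = 6848
→ shifted right by 2 → 0011010110000 = 1712
4693 = 1001001010101
→ OR → 1011011110101 = 5877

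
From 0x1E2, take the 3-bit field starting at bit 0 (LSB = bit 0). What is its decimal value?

2

v = 0111100010
Shift right by 0: 0111100010
Mask low 3 bits: 010 = 2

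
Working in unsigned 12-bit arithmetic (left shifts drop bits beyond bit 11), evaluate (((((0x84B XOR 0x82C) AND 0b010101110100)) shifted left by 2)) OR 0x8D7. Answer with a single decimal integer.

0x84B = 100001001011
0x82C = 100000101100
→ XOR → 000001100111 = 103
0b010101110100 = 010101110100
→ AND → 000001100100 = 100
→ shifted left by 2 (mod 2^12) → 000110010000 = 400
0x8D7 = 100011010111
→ OR → 100111010111 = 2519

2519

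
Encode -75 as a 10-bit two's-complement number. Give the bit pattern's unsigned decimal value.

75 in 10 bits: 0001001011
Invert: 1110110100
Add 1:  1110110101 = 949
(Check: 2^10 - 75 = 1024 - 75 = 949.)

949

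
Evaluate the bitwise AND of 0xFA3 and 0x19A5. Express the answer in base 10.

2465

0xFA3 = 0111110100011
0x19A5 = 1100110100101
AND → 0100110100001 = 2465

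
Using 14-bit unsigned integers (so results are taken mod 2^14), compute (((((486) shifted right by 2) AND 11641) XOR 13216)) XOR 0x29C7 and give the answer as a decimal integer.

6686

486 = 00000111100110
→ shifted right by 2 → 00000001111001 = 121
11641 = 10110101111001
→ AND → 00000001111001 = 121
13216 = 11001110100000
→ XOR → 11001111011001 = 13273
0x29C7 = 10100111000111
→ XOR → 01101000011110 = 6686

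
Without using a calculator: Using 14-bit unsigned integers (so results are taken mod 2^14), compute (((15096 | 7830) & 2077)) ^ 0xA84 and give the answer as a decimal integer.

15096 = 11101011111000
7830 = 01111010010110
→ | → 11111011111110 = 16126
2077 = 00100000011101
→ & → 00100000011100 = 2076
0xA84 = 00101010000100
→ ^ → 00001010011000 = 664

664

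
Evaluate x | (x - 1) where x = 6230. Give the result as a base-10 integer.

6231

x = 1100001010110 = 6230
x - 1 = 1100001010101
OR    = 1100001010111 = 6231
(x | (x - 1) sets all bits below the lowest set bit.)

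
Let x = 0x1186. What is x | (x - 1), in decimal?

x = 1000110000110 = 4486
x - 1 = 1000110000101
OR    = 1000110000111 = 4487
(x | (x - 1) sets all bits below the lowest set bit.)

4487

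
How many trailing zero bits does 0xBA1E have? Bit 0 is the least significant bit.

0xBA1E = 1011101000011110
Trailing zeros: 1, so the lowest set bit is bit 1 (value 2).

1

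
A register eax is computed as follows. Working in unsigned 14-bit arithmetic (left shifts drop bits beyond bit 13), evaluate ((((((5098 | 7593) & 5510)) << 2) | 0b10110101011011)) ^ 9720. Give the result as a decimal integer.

5098 = 01001111101010
7593 = 01110110101001
→ | → 01111111101011 = 8171
5510 = 01010110000110
→ & → 01010110000010 = 5506
→ << 2 (mod 2^14) → 01011000001000 = 5640
0b10110101011011 = 10110101011011
→ | → 11111101011011 = 16219
9720 = 10010111111000
→ ^ → 01101010100011 = 6819

6819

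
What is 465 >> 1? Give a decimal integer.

465 = 111010001
shift right by 1 → 011101000 = 232
(equivalently, floor(465 / 2))

232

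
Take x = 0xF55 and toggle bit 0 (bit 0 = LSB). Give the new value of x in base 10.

x = 111101010101
bit 0 is currently 1; toggle it via x ^ (1 << 0) = x ^ 1
→ 111101010100 = 3924

3924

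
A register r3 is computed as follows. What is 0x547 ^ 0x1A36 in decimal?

0x547 = 0010101000111
0x1A36 = 1101000110110
XOR → 1111101110001 = 8049

8049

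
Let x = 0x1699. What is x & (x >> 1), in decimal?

x = 1011010011001 = 5785
x>>1 = 0101101001100
AND  = 0001000001000 = 520
(x & (x >> 1) has a 1 wherever x has two consecutive 1 bits.)

520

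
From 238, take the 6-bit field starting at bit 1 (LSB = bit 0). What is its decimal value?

55

v = 011101110
Shift right by 1: 01110111
Mask low 6 bits: 110111 = 55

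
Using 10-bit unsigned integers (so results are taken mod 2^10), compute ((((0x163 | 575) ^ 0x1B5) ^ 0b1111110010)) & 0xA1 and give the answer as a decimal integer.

32

0x163 = 0101100011
575 = 1000111111
→ | → 1101111111 = 895
0x1B5 = 0110110101
→ ^ → 1011001010 = 714
0b1111110010 = 1111110010
→ ^ → 0100111000 = 312
0xA1 = 0010100001
→ & → 0000100000 = 32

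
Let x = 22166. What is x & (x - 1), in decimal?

22164

x = 101011010010110 = 22166
x - 1 = 101011010010101
AND   = 101011010010100 = 22164
(x & (x - 1) clears the lowest set bit of x.)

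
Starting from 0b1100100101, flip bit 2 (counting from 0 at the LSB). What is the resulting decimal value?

x = 1100100101
bit 2 is currently 1; toggle it via x ^ (1 << 2) = x ^ 4
→ 1100100001 = 801

801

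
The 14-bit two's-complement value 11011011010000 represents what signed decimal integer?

pattern = 11011011010000 (MSB is 1 ⇒ negative)
Invert: 00100100101111, add 1 → 00100100110000 = 2352, so the value is -2352.
(Equivalently: 14032 - 2^14 = 14032 - 16384 = -2352.)

-2352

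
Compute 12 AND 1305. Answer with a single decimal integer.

8

12 = 00000001100
1305 = 10100011001
AND → 00000001000 = 8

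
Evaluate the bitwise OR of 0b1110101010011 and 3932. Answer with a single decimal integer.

a = 1110101010011
3932 = 0111101011100
 OR → 1111101011111 = 8031

8031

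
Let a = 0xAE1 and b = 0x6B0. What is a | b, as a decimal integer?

3825

0xAE1 = 101011100001
0x6B0 = 011010110000
 OR → 111011110001 = 3825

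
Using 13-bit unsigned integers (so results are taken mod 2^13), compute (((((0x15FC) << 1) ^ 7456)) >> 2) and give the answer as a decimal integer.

1462

0x15FC = 1010111111100
→ << 1 (mod 2^13) → 0101111111000 = 3064
7456 = 1110100100000
→ ^ → 1011011011000 = 5848
→ >> 2 → 0010110110110 = 1462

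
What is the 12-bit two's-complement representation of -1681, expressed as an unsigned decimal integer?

2415

1681 in 12 bits: 011010010001
Invert: 100101101110
Add 1:  100101101111 = 2415
(Check: 2^12 - 1681 = 4096 - 1681 = 2415.)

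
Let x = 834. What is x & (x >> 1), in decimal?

x = 1101000010 = 834
x>>1 = 0110100001
AND  = 0100000000 = 256
(x & (x >> 1) has a 1 wherever x has two consecutive 1 bits.)

256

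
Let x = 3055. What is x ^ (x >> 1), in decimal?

x = 101111101111 = 3055
x>>1 = 010111110111
XOR  = 111000011000 = 3608
(x ^ (x >> 1) gives the standard binary-reflected Gray code of x.)

3608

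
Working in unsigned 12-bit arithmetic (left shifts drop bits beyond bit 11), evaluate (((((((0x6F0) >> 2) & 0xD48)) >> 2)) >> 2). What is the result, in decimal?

0x6F0 = 011011110000
→ >> 2 → 000110111100 = 444
0xD48 = 110101001000
→ & → 000100001000 = 264
→ >> 2 → 000001000010 = 66
→ >> 2 → 000000010000 = 16

16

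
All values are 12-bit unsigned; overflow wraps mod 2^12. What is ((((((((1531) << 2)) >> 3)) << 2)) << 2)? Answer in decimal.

4048

1531 = 010111111011
→ << 2 (mod 2^12) → 011111101100 = 2028
→ >> 3 → 000011111101 = 253
→ << 2 (mod 2^12) → 001111110100 = 1012
→ << 2 (mod 2^12) → 111111010000 = 4048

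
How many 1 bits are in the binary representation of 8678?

8678 = 10000111100110
Count the 1s: 1 + 1 + 1 + 1 + 1 + 1 + 1 = 7

7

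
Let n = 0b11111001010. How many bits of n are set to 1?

n = 11111001010
Count the 1s: 1 + 1 + 1 + 1 + 1 + 1 + 1 = 7

7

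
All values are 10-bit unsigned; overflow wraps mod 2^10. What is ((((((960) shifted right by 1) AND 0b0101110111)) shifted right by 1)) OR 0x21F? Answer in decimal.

703

960 = 1111000000
→ shifted right by 1 → 0111100000 = 480
0b0101110111 = 0101110111
→ AND → 0101100000 = 352
→ shifted right by 1 → 0010110000 = 176
0x21F = 1000011111
→ OR → 1010111111 = 703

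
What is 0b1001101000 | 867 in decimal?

a = 1001101000
867 = 1101100011
 OR → 1101101011 = 875

875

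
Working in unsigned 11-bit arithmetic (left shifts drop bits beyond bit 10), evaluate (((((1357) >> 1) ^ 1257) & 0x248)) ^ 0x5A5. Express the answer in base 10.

2029

1357 = 10101001101
→ >> 1 → 01010100110 = 678
1257 = 10011101001
→ ^ → 11001001111 = 1615
0x248 = 01001001000
→ & → 01001001000 = 584
0x5A5 = 10110100101
→ ^ → 11111101101 = 2029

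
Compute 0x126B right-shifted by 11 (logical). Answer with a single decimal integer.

0x126B = 1001001101011
shift right by 11 → 0000000000010 = 2
(equivalently, floor(4715 / 2048))

2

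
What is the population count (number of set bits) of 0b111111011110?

n = 111111011110
Count the 1s: 1 + 1 + 1 + 1 + 1 + 1 + 1 + 1 + 1 + 1 = 10

10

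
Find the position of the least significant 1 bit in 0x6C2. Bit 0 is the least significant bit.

0x6C2 = 11011000010
Trailing zeros: 1, so the lowest set bit is bit 1 (value 2).

1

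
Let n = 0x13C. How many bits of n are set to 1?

0x13C = 100111100
Count the 1s: 1 + 1 + 1 + 1 + 1 = 5

5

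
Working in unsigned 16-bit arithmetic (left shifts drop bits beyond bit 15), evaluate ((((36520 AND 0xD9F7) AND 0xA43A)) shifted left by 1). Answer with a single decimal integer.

36520 = 1000111010101000
0xD9F7 = 1101100111110111
→ AND → 1000100010100000 = 34976
0xA43A = 1010010000111010
→ AND → 1000000000100000 = 32800
→ shifted left by 1 (mod 2^16) → 0000000001000000 = 64

64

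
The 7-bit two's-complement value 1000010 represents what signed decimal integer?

pattern = 1000010 (MSB is 1 ⇒ negative)
Invert: 0111101, add 1 → 0111110 = 62, so the value is -62.
(Equivalently: 66 - 2^7 = 66 - 128 = -62.)

-62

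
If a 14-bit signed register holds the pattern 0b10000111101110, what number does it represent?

pattern = 10000111101110 (MSB is 1 ⇒ negative)
Invert: 01111000010001, add 1 → 01111000010010 = 7698, so the value is -7698.
(Equivalently: 8686 - 2^14 = 8686 - 16384 = -7698.)

-7698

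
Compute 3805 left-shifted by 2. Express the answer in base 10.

15220

3805 = 00111011011101
shift left by 2 → 11101101110100 = 15220
(equivalently, 3805 × 2^2 = 3805 × 4)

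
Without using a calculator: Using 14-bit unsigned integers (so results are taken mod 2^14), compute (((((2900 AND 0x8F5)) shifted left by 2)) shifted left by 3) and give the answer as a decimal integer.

2900 = 00101101010100
0x8F5 = 00100011110101
→ AND → 00100001010100 = 2132
→ shifted left by 2 (mod 2^14) → 10000101010000 = 8528
→ shifted left by 3 (mod 2^14) → 00101010000000 = 2688

2688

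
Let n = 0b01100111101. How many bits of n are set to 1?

7

n = 1100111101
Count the 1s: 1 + 1 + 1 + 1 + 1 + 1 + 1 = 7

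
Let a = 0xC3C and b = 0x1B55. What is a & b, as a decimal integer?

0xC3C = 0110000111100
0x1B55 = 1101101010101
AND → 0100000010100 = 2068

2068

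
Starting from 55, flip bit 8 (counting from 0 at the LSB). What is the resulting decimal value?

311

x = 00000000110111
bit 8 is currently 0; toggle it via x ^ (1 << 8) = x ^ 256
→ 00000100110111 = 311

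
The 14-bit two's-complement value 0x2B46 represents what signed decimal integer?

-5306

pattern = 10101101000110 (MSB is 1 ⇒ negative)
Invert: 01010010111001, add 1 → 01010010111010 = 5306, so the value is -5306.
(Equivalently: 11078 - 2^14 = 11078 - 16384 = -5306.)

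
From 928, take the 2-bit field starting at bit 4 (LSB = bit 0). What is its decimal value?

2

v = 1110100000
Shift right by 4: 111010
Mask low 2 bits: 10 = 2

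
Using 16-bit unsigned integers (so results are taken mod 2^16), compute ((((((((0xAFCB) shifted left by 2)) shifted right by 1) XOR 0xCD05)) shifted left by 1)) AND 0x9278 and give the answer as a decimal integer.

32

0xAFCB = 1010111111001011
→ shifted left by 2 (mod 2^16) → 1011111100101100 = 48940
→ shifted right by 1 → 0101111110010110 = 24470
0xCD05 = 1100110100000101
→ XOR → 1001001010010011 = 37523
→ shifted left by 1 (mod 2^16) → 0010010100100110 = 9510
0x9278 = 1001001001111000
→ AND → 0000000000100000 = 32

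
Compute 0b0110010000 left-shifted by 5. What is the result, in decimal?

x = 00000110010000
shift left by 5 → 11001000000000 = 12800
(equivalently, 400 × 2^5 = 400 × 32)

12800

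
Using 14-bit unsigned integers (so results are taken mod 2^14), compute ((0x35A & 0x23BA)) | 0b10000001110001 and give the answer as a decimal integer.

9083

0x35A = 00001101011010
0x23BA = 10001110111010
→ & → 00001100011010 = 794
0b10000001110001 = 10000001110001
→ | → 10001101111011 = 9083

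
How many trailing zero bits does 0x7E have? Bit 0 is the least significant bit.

0x7E = 1111110
Trailing zeros: 1, so the lowest set bit is bit 1 (value 2).

1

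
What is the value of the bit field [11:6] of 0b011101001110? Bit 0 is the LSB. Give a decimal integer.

29

v = 011101001110
Shift right by 6: 011101
Mask low 6 bits: 011101 = 29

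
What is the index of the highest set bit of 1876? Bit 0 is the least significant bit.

1876 = 11101010100
The topmost 1 is at position 10 (since 2^10 = 1024 ≤ 1876 < 2048).

10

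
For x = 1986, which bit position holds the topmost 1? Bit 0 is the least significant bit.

1986 = 11111000010
The topmost 1 is at position 10 (since 2^10 = 1024 ≤ 1986 < 2048).

10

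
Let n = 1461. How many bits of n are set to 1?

1461 = 10110110101
Count the 1s: 1 + 1 + 1 + 1 + 1 + 1 + 1 = 7

7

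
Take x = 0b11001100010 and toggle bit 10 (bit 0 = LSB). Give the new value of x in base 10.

610

x = 11001100010
bit 10 is currently 1; toggle it via x ^ (1 << 10) = x ^ 1024
→ 01001100010 = 610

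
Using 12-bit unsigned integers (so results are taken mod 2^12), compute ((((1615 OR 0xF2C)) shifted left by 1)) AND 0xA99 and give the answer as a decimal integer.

1615 = 011001001111
0xF2C = 111100101100
→ OR → 111101101111 = 3951
→ shifted left by 1 (mod 2^12) → 111011011110 = 3806
0xA99 = 101010011001
→ AND → 101010011000 = 2712

2712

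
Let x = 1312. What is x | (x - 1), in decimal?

x = 10100100000 = 1312
x - 1 = 10100011111
OR    = 10100111111 = 1343
(x | (x - 1) sets all bits below the lowest set bit.)

1343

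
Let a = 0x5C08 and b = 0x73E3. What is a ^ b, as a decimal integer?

0x5C08 = 101110000001000
0x73E3 = 111001111100011
XOR → 010111111101011 = 12267

12267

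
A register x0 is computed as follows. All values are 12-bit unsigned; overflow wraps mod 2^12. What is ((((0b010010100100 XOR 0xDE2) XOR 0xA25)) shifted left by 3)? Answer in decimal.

2840

0b010010100100 = 010010100100
0xDE2 = 110111100010
→ XOR → 100101000110 = 2374
0xA25 = 101000100101
→ XOR → 001101100011 = 867
→ shifted left by 3 (mod 2^12) → 101100011000 = 2840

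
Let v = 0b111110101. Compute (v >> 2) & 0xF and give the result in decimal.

v = 111110101
Shift right by 2: 1111101
Mask low 4 bits: 1101 = 13

13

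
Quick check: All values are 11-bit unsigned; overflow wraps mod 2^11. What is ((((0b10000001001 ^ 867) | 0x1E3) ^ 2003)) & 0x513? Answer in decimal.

0b10000001001 = 10000001001
867 = 01101100011
→ ^ → 11101101010 = 1898
0x1E3 = 00111100011
→ | → 11111101011 = 2027
2003 = 11111010011
→ ^ → 00000111000 = 56
0x513 = 10100010011
→ & → 00000010000 = 16

16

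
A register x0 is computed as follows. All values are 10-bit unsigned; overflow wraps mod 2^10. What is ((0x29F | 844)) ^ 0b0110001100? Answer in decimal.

595

0x29F = 1010011111
844 = 1101001100
→ | → 1111011111 = 991
0b0110001100 = 0110001100
→ ^ → 1001010011 = 595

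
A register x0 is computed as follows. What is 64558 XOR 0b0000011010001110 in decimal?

64558 = 1111110000101110
b = 0000011010001110
XOR → 1111101010100000 = 64160

64160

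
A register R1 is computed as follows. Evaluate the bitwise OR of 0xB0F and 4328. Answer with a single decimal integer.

7151

0xB0F = 0101100001111
4328 = 1000011101000
 OR → 1101111101111 = 7151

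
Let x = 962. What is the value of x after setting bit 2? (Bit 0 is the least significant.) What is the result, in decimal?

966

x = 1111000010
bit 2 is currently 0; set it via x | (1 << 2) = x | 4
→ 1111000110 = 966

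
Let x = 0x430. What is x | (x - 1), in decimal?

x = 10000110000 = 1072
x - 1 = 10000101111
OR    = 10000111111 = 1087
(x | (x - 1) sets all bits below the lowest set bit.)

1087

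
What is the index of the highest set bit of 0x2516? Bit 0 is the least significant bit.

0x2516 = 10010100010110
The topmost 1 is at position 13 (since 2^13 = 8192 ≤ 9494 < 16384).

13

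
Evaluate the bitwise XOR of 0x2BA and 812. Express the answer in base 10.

0x2BA = 1010111010
812 = 1100101100
XOR → 0110010110 = 406

406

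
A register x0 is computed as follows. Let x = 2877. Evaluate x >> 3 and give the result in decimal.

359

2877 = 101100111101
shift right by 3 → 000101100111 = 359
(equivalently, floor(2877 / 8))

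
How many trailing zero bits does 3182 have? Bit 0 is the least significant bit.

1

3182 = 110001101110
Trailing zeros: 1, so the lowest set bit is bit 1 (value 2).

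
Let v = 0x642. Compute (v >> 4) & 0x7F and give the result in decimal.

100

v = 11001000010
Shift right by 4: 1100100
Mask low 7 bits: 1100100 = 100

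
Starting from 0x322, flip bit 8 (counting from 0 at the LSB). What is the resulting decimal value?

546

x = 0001100100010
bit 8 is currently 1; toggle it via x ^ (1 << 8) = x ^ 256
→ 0001000100010 = 546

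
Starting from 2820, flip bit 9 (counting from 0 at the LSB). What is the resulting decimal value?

2308

x = 0101100000100
bit 9 is currently 1; toggle it via x ^ (1 << 9) = x ^ 512
→ 0100100000100 = 2308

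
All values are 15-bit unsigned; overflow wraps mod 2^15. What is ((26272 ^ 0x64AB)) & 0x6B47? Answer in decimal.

515

26272 = 110011010100000
0x64AB = 110010010101011
→ ^ → 000001000001011 = 523
0x6B47 = 110101101000111
→ & → 000001000000011 = 515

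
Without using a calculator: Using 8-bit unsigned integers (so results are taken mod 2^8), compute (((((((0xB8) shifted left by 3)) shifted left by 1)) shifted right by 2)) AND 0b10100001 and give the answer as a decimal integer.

32

0xB8 = 10111000
→ shifted left by 3 (mod 2^8) → 11000000 = 192
→ shifted left by 1 (mod 2^8) → 10000000 = 128
→ shifted right by 2 → 00100000 = 32
0b10100001 = 10100001
→ AND → 00100000 = 32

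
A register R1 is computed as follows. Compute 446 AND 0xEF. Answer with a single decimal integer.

174

446 = 110111110
0xEF = 011101111
AND → 010101110 = 174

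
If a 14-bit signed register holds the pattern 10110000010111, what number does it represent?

-5097

pattern = 10110000010111 (MSB is 1 ⇒ negative)
Invert: 01001111101000, add 1 → 01001111101001 = 5097, so the value is -5097.
(Equivalently: 11287 - 2^14 = 11287 - 16384 = -5097.)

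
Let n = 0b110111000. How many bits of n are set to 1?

5

n = 110111000
Count the 1s: 1 + 1 + 1 + 1 + 1 = 5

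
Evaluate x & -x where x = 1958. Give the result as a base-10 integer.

x = 11110100110 = 1958
-x (two's complement) = …00001011010
AND   = 00000000010 = 2
(x & -x isolates the lowest set bit of x.)

2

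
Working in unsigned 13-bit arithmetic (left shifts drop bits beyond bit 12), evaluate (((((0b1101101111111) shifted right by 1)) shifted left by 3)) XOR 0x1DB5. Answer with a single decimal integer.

0b1101101111111 = 1101101111111
→ shifted right by 1 → 0110110111111 = 3519
→ shifted left by 3 (mod 2^13) → 0110111111000 = 3576
0x1DB5 = 1110110110101
→ XOR → 1000001001101 = 4173

4173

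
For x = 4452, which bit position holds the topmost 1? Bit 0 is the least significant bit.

4452 = 1000101100100
The topmost 1 is at position 12 (since 2^12 = 4096 ≤ 4452 < 8192).

12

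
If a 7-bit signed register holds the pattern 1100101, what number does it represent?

pattern = 1100101 (MSB is 1 ⇒ negative)
Invert: 0011010, add 1 → 0011011 = 27, so the value is -27.
(Equivalently: 101 - 2^7 = 101 - 128 = -27.)

-27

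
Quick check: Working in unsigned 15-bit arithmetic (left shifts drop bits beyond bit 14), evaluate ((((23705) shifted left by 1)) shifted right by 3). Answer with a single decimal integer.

1830

23705 = 101110010011001
→ shifted left by 1 (mod 2^15) → 011100100110010 = 14642
→ shifted right by 3 → 000011100100110 = 1830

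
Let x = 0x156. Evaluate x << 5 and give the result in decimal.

10944

0x156 = 00000101010110
shift left by 5 → 10101011000000 = 10944
(equivalently, 342 × 2^5 = 342 × 32)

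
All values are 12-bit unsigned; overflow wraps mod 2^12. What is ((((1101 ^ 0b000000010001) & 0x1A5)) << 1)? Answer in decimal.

8

1101 = 010001001101
0b000000010001 = 000000010001
→ ^ → 010001011100 = 1116
0x1A5 = 000110100101
→ & → 000000000100 = 4
→ << 1 (mod 2^12) → 000000001000 = 8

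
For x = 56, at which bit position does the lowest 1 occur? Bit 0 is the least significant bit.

56 = 111000
Trailing zeros: 3, so the lowest set bit is bit 3 (value 8).

3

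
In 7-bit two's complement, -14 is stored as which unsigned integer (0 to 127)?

14 in 7 bits: 0001110
Invert: 1110001
Add 1:  1110010 = 114
(Check: 2^7 - 14 = 128 - 14 = 114.)

114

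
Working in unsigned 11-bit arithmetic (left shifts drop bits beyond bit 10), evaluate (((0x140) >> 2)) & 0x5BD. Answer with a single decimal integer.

16

0x140 = 00101000000
→ >> 2 → 00001010000 = 80
0x5BD = 10110111101
→ & → 00000010000 = 16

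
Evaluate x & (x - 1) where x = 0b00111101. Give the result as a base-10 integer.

x = 111101 = 61
x - 1 = 111100
AND   = 111100 = 60
(x & (x - 1) clears the lowest set bit of x.)

60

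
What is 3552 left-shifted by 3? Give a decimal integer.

3552 = 000110111100000
shift left by 3 → 110111100000000 = 28416
(equivalently, 3552 × 2^3 = 3552 × 8)

28416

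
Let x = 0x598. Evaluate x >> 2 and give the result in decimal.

358

0x598 = 10110011000
shift right by 2 → 00101100110 = 358
(equivalently, floor(1432 / 4))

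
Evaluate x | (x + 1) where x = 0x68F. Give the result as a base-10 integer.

1695

x = 11010001111 = 1679
x + 1 = 11010010000
OR    = 11010011111 = 1695
(x | (x + 1) sets the lowest cleared bit.)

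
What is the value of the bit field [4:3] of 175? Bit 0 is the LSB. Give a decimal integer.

v = 10101111
Shift right by 3: 10101
Mask low 2 bits: 01 = 1

1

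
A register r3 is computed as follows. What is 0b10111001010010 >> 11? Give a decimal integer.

5

x = 10111001010010
shift right by 11 → 00000000000101 = 5
(equivalently, floor(11858 / 2048))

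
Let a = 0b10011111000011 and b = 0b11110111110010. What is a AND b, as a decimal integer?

a = 10011111000011
b = 11110111110010
AND → 10010111000010 = 9666

9666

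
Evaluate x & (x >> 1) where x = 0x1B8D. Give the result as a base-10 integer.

2436

x = 1101110001101 = 7053
x>>1 = 0110111000110
AND  = 0100110000100 = 2436
(x & (x >> 1) has a 1 wherever x has two consecutive 1 bits.)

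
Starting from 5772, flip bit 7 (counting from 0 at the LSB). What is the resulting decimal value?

x = 1011010001100
bit 7 is currently 1; toggle it via x ^ (1 << 7) = x ^ 128
→ 1011000001100 = 5644

5644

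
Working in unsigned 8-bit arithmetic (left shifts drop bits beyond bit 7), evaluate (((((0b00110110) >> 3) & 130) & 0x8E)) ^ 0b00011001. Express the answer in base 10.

0b00110110 = 00110110
→ >> 3 → 00000110 = 6
130 = 10000010
→ & → 00000010 = 2
0x8E = 10001110
→ & → 00000010 = 2
0b00011001 = 00011001
→ ^ → 00011011 = 27

27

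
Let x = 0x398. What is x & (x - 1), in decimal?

x = 1110011000 = 920
x - 1 = 1110010111
AND   = 1110010000 = 912
(x & (x - 1) clears the lowest set bit of x.)

912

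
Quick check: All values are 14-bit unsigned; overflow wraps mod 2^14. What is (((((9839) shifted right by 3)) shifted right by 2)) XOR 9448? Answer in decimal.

9839 = 10011001101111
→ shifted right by 3 → 00010011001101 = 1229
→ shifted right by 2 → 00000100110011 = 307
9448 = 10010011101000
→ XOR → 10010111011011 = 9691

9691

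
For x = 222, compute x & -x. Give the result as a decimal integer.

2

x = 11011110 = 222
-x (two's complement) = …00100010
AND   = 00000010 = 2
(x & -x isolates the lowest set bit of x.)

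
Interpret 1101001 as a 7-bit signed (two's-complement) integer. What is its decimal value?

-23

pattern = 1101001 (MSB is 1 ⇒ negative)
Invert: 0010110, add 1 → 0010111 = 23, so the value is -23.
(Equivalently: 105 - 2^7 = 105 - 128 = -23.)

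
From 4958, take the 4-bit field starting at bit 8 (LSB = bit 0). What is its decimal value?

v = 001001101011110
Shift right by 8: 0010011
Mask low 4 bits: 0011 = 3

3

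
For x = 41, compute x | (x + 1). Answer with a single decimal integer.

43

x = 101001 = 41
x + 1 = 101010
OR    = 101011 = 43
(x | (x + 1) sets the lowest cleared bit.)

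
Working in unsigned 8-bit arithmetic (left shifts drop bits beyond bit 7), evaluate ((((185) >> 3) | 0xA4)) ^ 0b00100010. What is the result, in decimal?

149

185 = 10111001
→ >> 3 → 00010111 = 23
0xA4 = 10100100
→ | → 10110111 = 183
0b00100010 = 00100010
→ ^ → 10010101 = 149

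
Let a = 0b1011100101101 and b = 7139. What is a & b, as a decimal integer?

4897

a = 1011100101101
7139 = 1101111100011
AND → 1001100100001 = 4897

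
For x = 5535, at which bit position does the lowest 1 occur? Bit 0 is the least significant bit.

5535 = 1010110011111
Trailing zeros: 0, so the lowest set bit is bit 0 (value 1).

0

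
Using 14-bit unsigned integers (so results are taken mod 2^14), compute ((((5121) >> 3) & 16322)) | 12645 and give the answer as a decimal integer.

5121 = 01010000000001
→ >> 3 → 00001010000000 = 640
16322 = 11111111000010
→ & → 00001010000000 = 640
12645 = 11000101100101
→ | → 11001111100101 = 13285

13285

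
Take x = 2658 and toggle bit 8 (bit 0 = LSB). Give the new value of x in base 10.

2914

x = 0101001100010
bit 8 is currently 0; toggle it via x ^ (1 << 8) = x ^ 256
→ 0101101100010 = 2914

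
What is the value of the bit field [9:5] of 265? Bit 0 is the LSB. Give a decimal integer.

v = 0100001001
Shift right by 5: 01000
Mask low 5 bits: 01000 = 8

8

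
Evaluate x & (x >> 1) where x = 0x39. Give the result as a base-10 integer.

x = 111001 = 57
x>>1 = 011100
AND  = 011000 = 24
(x & (x >> 1) has a 1 wherever x has two consecutive 1 bits.)

24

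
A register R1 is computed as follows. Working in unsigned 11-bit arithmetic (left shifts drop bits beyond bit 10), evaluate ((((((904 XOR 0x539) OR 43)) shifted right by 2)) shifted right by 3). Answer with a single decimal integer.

904 = 01110001000
0x539 = 10100111001
→ XOR → 11010110001 = 1713
43 = 00000101011
→ OR → 11010111011 = 1723
→ shifted right by 2 → 00110101110 = 430
→ shifted right by 3 → 00000110101 = 53

53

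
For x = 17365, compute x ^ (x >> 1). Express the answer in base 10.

x = 100001111010101 = 17365
x>>1 = 010000111101010
XOR  = 110001000111111 = 25151
(x ^ (x >> 1) gives the standard binary-reflected Gray code of x.)

25151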